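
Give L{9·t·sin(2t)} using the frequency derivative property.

L{sin(2t)} = 2/(s² + 4). By L{t·f(t)} = -F'(s): -d/ds[2/(s² + 4)] = -(2)·(-2s)/(s² + 4)² = 4s/(s² + 4)². Then L{9·t·sin(2t)} = 9·4s/(s² + 4)² = 36s/(s² + 4)²

Final answer: 36s/(s² + 4)²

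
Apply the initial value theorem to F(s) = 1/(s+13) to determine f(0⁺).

f(0⁺) = lim_{s→∞} s·1/(s+13) = lim_{s→∞} s/(s+13) = 1

Final answer: 1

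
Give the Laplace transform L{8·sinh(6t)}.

L{sinh(ωt)} = ω/(s² - ω²), so L{sinh(6t)} = 6/(s² - 36). Then L{8·sinh(6t)} = 8·6/(s² - 36) = 48/(s² - 36)

Final answer: 48/(s² - 36)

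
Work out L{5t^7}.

L{t^n} = n!/s^(n+1). So L{5t^7} = 5·7!/s^8 = 25200/s^8

Final answer: 25200/s^8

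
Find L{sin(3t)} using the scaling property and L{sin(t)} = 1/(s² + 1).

Using L{f(at)} = (1/a)F(s/a) with a=3: L{sin(3t)} = (1/3) · 1/((s/3)² + 1) = (1/3) · 1·9/(s² + 9) = 3/(s² + 9)

Final answer: 3/(s² + 9)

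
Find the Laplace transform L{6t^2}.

L{6t^2} = 6 · L{t^2} = 6 · 2/s^3 = 12/s^3

Final answer: 12/s^3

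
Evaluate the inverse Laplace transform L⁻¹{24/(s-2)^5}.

L⁻¹{n!/(s-a)^(n+1)} = t^n·e^(at), so L⁻¹{24/(s-2)^5} = t^4·e^(2t)

Final answer: t^4·e^(2t)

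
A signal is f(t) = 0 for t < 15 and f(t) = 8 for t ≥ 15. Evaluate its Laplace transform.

f(t) = 8·u(t-15). L{u(t-15)} = e^(-15s)/s, so L{f(t)} = 8·e^(-15s)/s

Final answer: 8·e^(-15s)/s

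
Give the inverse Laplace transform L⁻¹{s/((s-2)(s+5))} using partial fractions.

Using partial fractions, f(t) = (2e^(2t) + 5e^(-5t))/7

Final answer: (2e^(2t) + 5e^(-5t))/7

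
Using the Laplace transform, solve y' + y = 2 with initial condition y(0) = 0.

sY + Y = 2/s. Y = 2/(s(s+1)). Partial fractions: Y = 2/s - 2/(s+1)

Final answer: y(t) = 2(1 - e^(-t))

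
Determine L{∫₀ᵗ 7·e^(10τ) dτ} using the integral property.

L{∫₀ᵗ f(τ)dτ} = F(s)/s with F(s) = 7/(s-10), so L{∫₀ᵗ 7·e^(10τ) dτ} = 7/(s(s-10))

Final answer: 7/(s(s-10))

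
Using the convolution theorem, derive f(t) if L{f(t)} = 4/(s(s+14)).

4/(s(s+14)) = (4/s)·(1/(s+14)) = L{4}·L{e^(-14t)}. By convolution, f(t) = 4*e^(-14t) = ∫₀ᵗ 4·e^(-14τ) dτ = 4·(1 - e^(-14t))/14

Final answer: 4·(1 - e^(-14t))/14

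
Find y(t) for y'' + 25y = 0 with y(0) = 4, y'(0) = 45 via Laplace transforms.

L{y''} + 25L{y} = 0. s²Y - 4s - 45 + 25Y = 0. Y(s² + 25) = 4s + 45. Y = (4s + 45)/(s² + 25). Inverting: y(t) = 4cos(5t) + 9sin(5t)

Final answer: y(t) = 4cos(5t) + 9sin(5t)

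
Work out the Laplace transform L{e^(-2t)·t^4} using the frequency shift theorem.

L{e^(at)·t^n} = n!/(s-a)^(n+1), so L{e^(-2t)·t^4} = 24/(s+2)^5

Final answer: 24/(s+2)^5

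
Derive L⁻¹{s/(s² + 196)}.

This is the form c·s/(s² + a²) with a = 14. L⁻¹ = cos(14t)

Final answer: cos(14t)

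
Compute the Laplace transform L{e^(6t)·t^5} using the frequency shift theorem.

L{e^(at)·t^n} = n!/(s-a)^(n+1), so L{e^(6t)·t^5} = 120/(s-6)^6

Final answer: 120/(s-6)^6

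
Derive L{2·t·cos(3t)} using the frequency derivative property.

L{cos(3t)} = s/(s² + 9). Derivative: d/ds[s/(s² + 9)] = [(s² + 9) - s·2s]/(s² + 9)² = (9 - s²)/(s² + 9)². So L{t·cos(3t)} = -F'(s) = (s² - 9)/(s² + 9)². Then L{2·t·cos(3t)} = 2·(s² - 9)/(s² + 9)²

Final answer: 2·(s² - 9)/(s² + 9)²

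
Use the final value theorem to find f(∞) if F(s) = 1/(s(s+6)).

f(∞) = lim_{s→0} s·1/(s(s+6)) = lim_{s→0} 1/(s+6) = 1/6 = 1/6

Final answer: 1/6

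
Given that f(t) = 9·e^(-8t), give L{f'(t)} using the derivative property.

f(0) = 9, F(s) = 9/(s+8). L{f'(t)} = s·F(s) - f(0) = 9s/(s+8) - 9 = (9s - 9(s+8))/(s+8) = -72/(s+8)

Final answer: -72/(s+8)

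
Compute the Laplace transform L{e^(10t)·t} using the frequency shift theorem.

L{e^(at)·t^n} = n!/(s-a)^(n+1), so L{e^(10t)·t} = 1/(s-10)^2

Final answer: 1/(s-10)^2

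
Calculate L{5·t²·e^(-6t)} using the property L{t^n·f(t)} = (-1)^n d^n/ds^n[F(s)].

L{e^(-6t)} = 1/(s+6). d/ds[1/(s+6)] = -1/(s+6)². d²/ds²[1/(s+6)] = 2/(s+6)³. So L{t²·e^(-6t)} = (-1)² · 2/(s+6)³ = 2/(s+6)³. Then L{5·t²·e^(-6t)} = 5·2/(s+6)³ = 10/(s+6)³

Final answer: 10/(s+6)³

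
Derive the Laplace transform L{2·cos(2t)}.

L{cos(ωt)} = s/(s² + ω²), so L{cos(2t)} = s/(s² + 4). Then L{2·cos(2t)} = 2·s/(s² + 4) = 2s/(s² + 4)

Final answer: 2s/(s² + 4)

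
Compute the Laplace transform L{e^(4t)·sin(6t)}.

L{e^(at)·sin(ωt)} = ω/((s-a)² + ω²), so L{e^(4t)·sin(6t)} = 6/((s-4)² + 36)

Final answer: 6/((s-4)² + 36)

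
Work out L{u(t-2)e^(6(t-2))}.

u(t-a)f(t-a) with f(t)=e^(6t). L{e^(6t)} = 1/(s-6). By time shift: e^(-2s)/(s-6)

Final answer: e^(-2s)/(s-6)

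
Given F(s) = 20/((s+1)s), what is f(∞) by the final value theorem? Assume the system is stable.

f(∞) = lim_{s→0} sF(s) = lim_{s→0} 20/(s+1) = 20

Final answer: 20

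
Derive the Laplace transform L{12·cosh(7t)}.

L{cosh(ωt)} = s/(s² - ω²), so L{cosh(7t)} = s/(s² - 49). Then L{12·cosh(7t)} = 12·s/(s² - 49) = 12s/(s² - 49)

Final answer: 12s/(s² - 49)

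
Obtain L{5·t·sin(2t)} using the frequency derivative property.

L{sin(2t)} = 2/(s² + 4). By L{t·f(t)} = -F'(s): -d/ds[2/(s² + 4)] = -(2)·(-2s)/(s² + 4)² = 4s/(s² + 4)². Then L{5·t·sin(2t)} = 5·4s/(s² + 4)² = 20s/(s² + 4)²

Final answer: 20s/(s² + 4)²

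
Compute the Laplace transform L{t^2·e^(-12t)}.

L{t^n·e^(at)} = n!/(s-a)^(n+1), so L{t^2·e^(-12t)} = 2/(s+12)^3

Final answer: 2/(s+12)^3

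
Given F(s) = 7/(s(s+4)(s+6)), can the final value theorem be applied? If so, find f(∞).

Poles of sF(s) = 7/((s+4)(s+6)) are at s = -4 and s = -6, both in the left half-plane. Theorem applies. f(∞) = lim_{s→0} sF(s) = 7/(4·6) = 7/24

Final answer: 7/24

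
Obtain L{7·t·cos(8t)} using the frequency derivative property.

L{cos(8t)} = s/(s² + 64). Derivative: d/ds[s/(s² + 64)] = [(s² + 64) - s·2s]/(s² + 64)² = (64 - s²)/(s² + 64)². So L{t·cos(8t)} = -F'(s) = (s² - 64)/(s² + 64)². Then L{7·t·cos(8t)} = 7·(s² - 64)/(s² + 64)²

Final answer: 7·(s² - 64)/(s² + 64)²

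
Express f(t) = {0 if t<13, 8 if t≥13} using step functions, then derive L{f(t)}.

f(t) = 8·u(t-13). L{u(t-13)} = e^(-13s)/s, so L{f(t)} = 8·e^(-13s)/s

Final answer: 8·e^(-13s)/s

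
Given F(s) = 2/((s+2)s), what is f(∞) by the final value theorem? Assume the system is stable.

f(∞) = lim_{s→0} sF(s) = lim_{s→0} 2/(s+2) = 1

Final answer: 1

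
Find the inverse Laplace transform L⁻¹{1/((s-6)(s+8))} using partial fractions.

Decompose: A/(s-6) + B/(s+8). A = 1/14, B = -1/14. f(t) = (e^(6t) - e^(-8t))/14

Final answer: (e^(6t) - e^(-8t))/14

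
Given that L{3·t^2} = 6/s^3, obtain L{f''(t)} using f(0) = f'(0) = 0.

L{f''(t)} = s²F(s) - sf(0) - f'(0) = s²·6/s^3 - 0 - 0 = 6/s

Final answer: 6/s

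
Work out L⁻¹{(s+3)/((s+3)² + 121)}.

Using frequency shift: L⁻¹{(s-a)/((s-a)² + b²)} = e^(at)cos(bt). Here a=-3, b=11

Final answer: e^(-3t)·cos(11t)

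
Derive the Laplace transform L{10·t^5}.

L{t^n} = n!/s^(n+1), so L{t^5} = 120/s^6. Then L{10·t^5} = 10·120/s^6 = 1200/s^6

Final answer: 1200/s^6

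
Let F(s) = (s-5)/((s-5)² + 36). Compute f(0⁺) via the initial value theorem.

f(0⁺) = lim_{s→∞} sF(s) = lim_{s→∞} s(s-5)/((s-5)² + 36) = 1

Final answer: 1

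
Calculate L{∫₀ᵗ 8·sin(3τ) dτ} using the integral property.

L{∫₀ᵗ f(τ)dτ} = F(s)/s with F(s) = 24/(s² + 9), so the result is (24/(s² + 9))/s = 24/(s(s² + 9))

Final answer: 24/(s(s² + 9))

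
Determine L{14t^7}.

L{t^n} = n!/s^(n+1). So L{14t^7} = 14·7!/s^8 = 70560/s^8

Final answer: 70560/s^8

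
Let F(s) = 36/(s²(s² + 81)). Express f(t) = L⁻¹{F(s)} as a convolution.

36/(s²(s² + 81)) = (1/s²)·(36/(s² + 81)) = L{t}·L{4·sin(9t)}. So f(t) = t*(4·sin(9t)) = ∫₀ᵗ 4τ·sin(9(t-τ)) dτ

Final answer: ∫₀ᵗ 4τ·sin(9(t-τ)) dτ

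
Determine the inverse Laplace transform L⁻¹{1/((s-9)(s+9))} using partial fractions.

Decompose: A/(s-9) + B/(s+9). A = 1/18, B = -1/18. f(t) = (e^(9t) - e^(-9t))/18

Final answer: (e^(9t) - e^(-9t))/18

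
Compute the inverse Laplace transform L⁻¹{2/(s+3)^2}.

L⁻¹{n!/(s-a)^(n+1)} = t^n·e^(at) with n=1, a=-3. So L⁻¹{1/(s+3)^2} = t·e^(-3t), and L⁻¹{2/(s+3)^2} = (2/1)·t·e^(-3t) = 2·t·e^(-3t)

Final answer: 2·t·e^(-3t)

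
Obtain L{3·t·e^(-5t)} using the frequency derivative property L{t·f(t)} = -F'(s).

L{e^(-5t)} = 1/(s+5). By frequency derivative: L{t·e^(-5t)} = -d/ds[1/(s+5)] = -(-1)/(s+5)² = 1/(s+5)². Then L{3·t·e^(-5t)} = 3·1/(s+5)² = 3/(s+5)²

Final answer: 3/(s+5)²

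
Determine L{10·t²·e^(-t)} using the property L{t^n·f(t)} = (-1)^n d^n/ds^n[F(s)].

L{e^(-t)} = 1/(s+1). d/ds[1/(s+1)] = -1/(s+1)². d²/ds²[1/(s+1)] = 2/(s+1)³. So L{t²·e^(-t)} = (-1)² · 2/(s+1)³ = 2/(s+1)³. Then L{10·t²·e^(-t)} = 10·2/(s+1)³ = 20/(s+1)³

Final answer: 20/(s+1)³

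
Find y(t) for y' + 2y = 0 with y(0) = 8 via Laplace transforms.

L{y'} + 2L{y} = 0. sY - 8 + 2Y = 0. Y(s+2) = 8. Y = 8/(s+2)

Final answer: y(t) = 8e^(-2t)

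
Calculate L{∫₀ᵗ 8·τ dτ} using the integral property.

L{∫₀ᵗ f(τ)dτ} = F(s)/s with f(t) = 8t. F(s) = 8/s^2, so L{∫₀ᵗ 8·τ dτ} = (8/s^2)/s = 8/s^3. (Check: ∫₀ᵗ 8·τ dτ = 8t^2/2.)

Final answer: 8/s^3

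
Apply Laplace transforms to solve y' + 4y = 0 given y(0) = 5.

L{y'} + 4L{y} = 0. sY - 5 + 4Y = 0. Y(s+4) = 5. Y = 5/(s+4)

Final answer: y(t) = 5e^(-4t)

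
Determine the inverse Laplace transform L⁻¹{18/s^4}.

L⁻¹{n!/s^(n+1)} = t^n with n=3. So L⁻¹{6/s^4} = t^3, and L⁻¹{18/s^4} = (18/6)·t^3 = 3·t^3

Final answer: 3·t^3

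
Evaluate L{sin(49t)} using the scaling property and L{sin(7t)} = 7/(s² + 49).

Using L{f(at)} = (1/a)F(s/a) with a=7: L{sin(49t)} = (1/7) · 7/((s/7)² + 49) = (1/7) · 7·49/(s² + 2401) = 49/(s² + 2401)

Final answer: 49/(s² + 2401)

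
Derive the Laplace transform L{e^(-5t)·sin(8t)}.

L{e^(at)·sin(ωt)} = ω/((s-a)² + ω²), so L{e^(-5t)·sin(8t)} = 8/((s+5)² + 64)

Final answer: 8/((s+5)² + 64)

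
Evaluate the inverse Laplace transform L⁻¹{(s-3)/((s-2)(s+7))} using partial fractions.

Using partial fractions, f(t) = (-e^(2t) + 10e^(-7t))/9

Final answer: (-e^(2t) + 10e^(-7t))/9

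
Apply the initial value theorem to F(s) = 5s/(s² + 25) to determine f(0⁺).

f(0⁺) = lim_{s→∞} s·5s/(s² + 25) = lim_{s→∞} 5s²/(s² + 25) = 5

Final answer: 5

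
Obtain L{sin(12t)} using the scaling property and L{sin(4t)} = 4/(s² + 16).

Using L{f(at)} = (1/a)F(s/a) with a=3: L{sin(12t)} = (1/3) · 4/((s/3)² + 16) = (1/3) · 4·9/(s² + 144) = 12/(s² + 144)

Final answer: 12/(s² + 144)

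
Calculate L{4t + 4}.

L{4t + 4} = 4·L{t} + 4·L{1} = 4/s² + 4/s

Final answer: 4/s² + 4/s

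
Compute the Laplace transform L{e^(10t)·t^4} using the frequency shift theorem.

L{e^(at)·t^n} = n!/(s-a)^(n+1), so L{e^(10t)·t^4} = 24/(s-10)^5

Final answer: 24/(s-10)^5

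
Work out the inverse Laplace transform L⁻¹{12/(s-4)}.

L⁻¹{1/(s-a)} = e^(at), so L⁻¹{1/(s-4)} = e^(4t), and L⁻¹{12/(s-4)} = 12·e^(4t)

Final answer: 12·e^(4t)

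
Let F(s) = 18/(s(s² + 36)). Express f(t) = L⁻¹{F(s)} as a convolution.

18/(s(s² + 36)) = (1/s)·(18/(s² + 36)) = L{1}·L{3·sin(6t)}. So f(t) = 1*(3·sin(6t)) = ∫₀ᵗ 3·sin(6τ) dτ

Final answer: ∫₀ᵗ 3·sin(6τ) dτ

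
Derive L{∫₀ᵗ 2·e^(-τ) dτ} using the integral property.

L{∫₀ᵗ f(τ)dτ} = F(s)/s with F(s) = 2/(s+1), so L{∫₀ᵗ 2·e^(-τ) dτ} = 2/(s(s+1))

Final answer: 2/(s(s+1))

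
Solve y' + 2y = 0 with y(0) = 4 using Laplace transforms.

L{y'} + 2L{y} = 0. sY - 4 + 2Y = 0. Y(s+2) = 4. Y = 4/(s+2)

Final answer: y(t) = 4e^(-2t)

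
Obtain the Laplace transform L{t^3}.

L{t^n} = n!/s^(n+1), so L{t^3} = 6/s^4

Final answer: 6/s^4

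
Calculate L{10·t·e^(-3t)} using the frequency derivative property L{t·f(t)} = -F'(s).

L{e^(-3t)} = 1/(s+3). By frequency derivative: L{t·e^(-3t)} = -d/ds[1/(s+3)] = -(-1)/(s+3)² = 1/(s+3)². Then L{10·t·e^(-3t)} = 10·1/(s+3)² = 10/(s+3)²

Final answer: 10/(s+3)²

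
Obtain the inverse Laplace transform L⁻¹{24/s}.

L⁻¹{c/s} = c, so L⁻¹{24/s} = 24

Final answer: 24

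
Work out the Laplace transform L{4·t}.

L{t^n} = n!/s^(n+1), so L{t} = 1/s^2. Then L{4·t} = 4·1/s^2 = 4/s^2

Final answer: 4/s^2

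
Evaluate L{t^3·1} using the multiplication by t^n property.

L{1} = 1/s. d^1/ds^1[1/s] = -1/s². d^2/ds^2[1/s] = 2/s^3. d^3/ds^3[1/s] = -6/s^4. So L{t^3} = (-1)^{3}·-6/s^4 = 6/s^4

Final answer: 6/s^4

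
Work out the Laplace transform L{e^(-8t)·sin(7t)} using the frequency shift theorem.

Frequency shift: L{e^(at)f(t)} = F(s-a). L{e^(-8t)·sin(7t)} = 7/((s+8)² + 49)

Final answer: 7/((s+8)² + 49)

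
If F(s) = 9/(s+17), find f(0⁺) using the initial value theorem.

f(0⁺) = lim_{s→∞} s·9/(s+17) = lim_{s→∞} 9s/(s+17) = 9

Final answer: 9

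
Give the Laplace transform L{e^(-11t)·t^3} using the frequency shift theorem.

L{e^(at)·t^n} = n!/(s-a)^(n+1), so L{e^(-11t)·t^3} = 6/(s+11)^4

Final answer: 6/(s+11)^4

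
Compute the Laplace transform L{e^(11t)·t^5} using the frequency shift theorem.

L{e^(at)·t^n} = n!/(s-a)^(n+1), so L{e^(11t)·t^5} = 120/(s-11)^6

Final answer: 120/(s-11)^6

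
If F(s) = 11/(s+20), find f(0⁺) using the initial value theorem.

f(0⁺) = lim_{s→∞} s·11/(s+20) = lim_{s→∞} 11s/(s+20) = 11

Final answer: 11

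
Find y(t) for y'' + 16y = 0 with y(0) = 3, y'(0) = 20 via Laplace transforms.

L{y''} + 16L{y} = 0. s²Y - 3s - 20 + 16Y = 0. Y(s² + 16) = 3s + 20. Y = (3s + 20)/(s² + 16). Inverting: y(t) = 3cos(4t) + 5sin(4t)

Final answer: y(t) = 3cos(4t) + 5sin(4t)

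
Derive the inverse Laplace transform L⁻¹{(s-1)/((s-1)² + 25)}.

Using frequency shift, L⁻¹{(s-1)/((s-1)² + 25)} = e^t·cos(5t)

Final answer: e^t·cos(5t)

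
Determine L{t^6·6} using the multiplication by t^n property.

L{6} = 6/s. d^1/ds^1[1/s] = -1/s². d^2/ds^2[1/s] = 2/s^3. d^3/ds^3[1/s] = -6/s^4. d^4/ds^4[1/s] = 24/s^5. d^5/ds^5[1/s] = -120/s^6. d^6/ds^6[1/s] = 720/s^7. So L{t^6} = (-1)^{6}·720/s^7 = 720/s^7. Then L{t^6·6} = 6·720/s^7 = 4320/s^7

Final answer: 4320/s^7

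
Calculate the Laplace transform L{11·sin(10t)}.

L{sin(ωt)} = ω/(s² + ω²), so L{sin(10t)} = 10/(s² + 100). Then L{11·sin(10t)} = 11·10/(s² + 100) = 110/(s² + 100)

Final answer: 110/(s² + 100)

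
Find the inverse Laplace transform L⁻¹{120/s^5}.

L⁻¹{n!/s^(n+1)} = t^n with n=4. So L⁻¹{24/s^5} = t^4, and L⁻¹{120/s^5} = (120/24)·t^4 = 5·t^4

Final answer: 5·t^4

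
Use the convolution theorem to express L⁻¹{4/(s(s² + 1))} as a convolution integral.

4/(s(s² + 1)) = (1/s)·(4/(s² + 1)) = L{1}·L{4·sin(t)}. So f(t) = 1*(4·sin(t)) = ∫₀ᵗ 4·sin(τ) dτ

Final answer: ∫₀ᵗ 4·sin(τ) dτ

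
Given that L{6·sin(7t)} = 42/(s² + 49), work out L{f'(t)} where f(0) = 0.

L{f'(t)} = s·F(s) - f(0) = s·42/(s² + 49) - 0 = 42s/(s² + 49)

Final answer: 42s/(s² + 49)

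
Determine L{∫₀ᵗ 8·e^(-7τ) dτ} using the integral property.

L{∫₀ᵗ f(τ)dτ} = F(s)/s with F(s) = 8/(s+7), so L{∫₀ᵗ 8·e^(-7τ) dτ} = 8/(s(s+7))

Final answer: 8/(s(s+7))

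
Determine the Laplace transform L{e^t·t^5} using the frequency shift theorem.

L{e^(at)·t^n} = n!/(s-a)^(n+1), so L{e^t·t^5} = 120/(s-1)^6

Final answer: 120/(s-1)^6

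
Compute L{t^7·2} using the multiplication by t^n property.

L{2} = 2/s. d^1/ds^1[1/s] = -1/s². d^2/ds^2[1/s] = 2/s^3. d^3/ds^3[1/s] = -6/s^4. d^4/ds^4[1/s] = 24/s^5. d^5/ds^5[1/s] = -120/s^6. d^6/ds^6[1/s] = 720/s^7. d^7/ds^7[1/s] = -5040/s^8. So L{t^7} = (-1)^{7}·-5040/s^8 = 5040/s^8. Then L{t^7·2} = 2·5040/s^8 = 10080/s^8

Final answer: 10080/s^8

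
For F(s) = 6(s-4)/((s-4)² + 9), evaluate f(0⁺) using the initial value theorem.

f(0⁺) = lim_{s→∞} sF(s) = lim_{s→∞} 6s(s-4)/((s-4)² + 9) = 6

Final answer: 6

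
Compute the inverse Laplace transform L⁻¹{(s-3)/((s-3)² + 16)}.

Using frequency shift, L⁻¹{(s-3)/((s-3)² + 16)} = e^(3t)·cos(4t)

Final answer: e^(3t)·cos(4t)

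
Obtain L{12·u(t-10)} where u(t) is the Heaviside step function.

L{u(t-a)} = e^(-as)/s. Here a=10, so L{u(t-10)} = e^(-10s)/s, and L{12·u(t-10)} = 12·e^(-10s)/s

Final answer: 12·e^(-10s)/s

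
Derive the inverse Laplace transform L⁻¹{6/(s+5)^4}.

L⁻¹{n!/(s-a)^(n+1)} = t^n·e^(at) with n=3, a=-5. So L⁻¹{6/(s+5)^4} = t^3·e^(-5t)

Final answer: t^3·e^(-5t)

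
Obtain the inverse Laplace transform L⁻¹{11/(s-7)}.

L⁻¹{1/(s-a)} = e^(at), so L⁻¹{1/(s-7)} = e^(7t), and L⁻¹{11/(s-7)} = 11·e^(7t)

Final answer: 11·e^(7t)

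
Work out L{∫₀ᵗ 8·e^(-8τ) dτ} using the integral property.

L{∫₀ᵗ f(τ)dτ} = F(s)/s with F(s) = 8/(s+8), so L{∫₀ᵗ 8·e^(-8τ) dτ} = 8/(s(s+8))

Final answer: 8/(s(s+8))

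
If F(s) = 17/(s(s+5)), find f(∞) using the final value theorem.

f(∞) = lim_{s→0} s·17/(s(s+5)) = lim_{s→0} 17/(s+5) = 17/5 = 17/5

Final answer: 17/5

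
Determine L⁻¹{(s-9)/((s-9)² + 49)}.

Using frequency shift: L⁻¹{(s-a)/((s-a)² + b²)} = e^(at)cos(bt). Here a=9, b=7

Final answer: e^(9t)·cos(7t)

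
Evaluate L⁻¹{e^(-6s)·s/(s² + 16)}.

L⁻¹{s/(s² + 16)} = cos(4t). By the time shift theorem, L⁻¹{e^(-as)F(s)} = u(t-a)f(t-a) with a=6, so L⁻¹{e^(-6s)·s/(s² + 16)} = u(t-6)·cos(4(t-6))

Final answer: u(t-6)·cos(4(t-6))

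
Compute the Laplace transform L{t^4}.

L{t^n} = n!/s^(n+1), so L{t^4} = 24/s^5

Final answer: 24/s^5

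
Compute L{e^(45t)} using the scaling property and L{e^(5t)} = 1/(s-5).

Using L{f(at)} = (1/a)F(s/a) with a=9 and f(t) = e^(5t): L{e^(45t)} = (1/9) · 1/((s/9)-5) = (1/9) · 9/(s-45) = 1/(s-45)

Final answer: 1/(s-45)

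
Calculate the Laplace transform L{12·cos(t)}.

L{cos(ωt)} = s/(s² + ω²), so L{cos(t)} = s/(s² + 1). Then L{12·cos(t)} = 12·s/(s² + 1) = 12s/(s² + 1)

Final answer: 12s/(s² + 1)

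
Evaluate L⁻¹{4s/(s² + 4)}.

This is the form c·s/(s² + a²) with a = 2, c = 4. L⁻¹ = 4·cos(2t)

Final answer: 4·cos(2t)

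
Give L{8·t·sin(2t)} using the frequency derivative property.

L{sin(2t)} = 2/(s² + 4). By L{t·f(t)} = -F'(s): -d/ds[2/(s² + 4)] = -(2)·(-2s)/(s² + 4)² = 4s/(s² + 4)². Then L{8·t·sin(2t)} = 8·4s/(s² + 4)² = 32s/(s² + 4)²

Final answer: 32s/(s² + 4)²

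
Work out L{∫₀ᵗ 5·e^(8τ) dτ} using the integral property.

L{∫₀ᵗ f(τ)dτ} = F(s)/s with F(s) = 5/(s-8), so L{∫₀ᵗ 5·e^(8τ) dτ} = 5/(s(s-8))

Final answer: 5/(s(s-8))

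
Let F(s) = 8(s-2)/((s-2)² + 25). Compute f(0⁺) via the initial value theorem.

f(0⁺) = lim_{s→∞} sF(s) = lim_{s→∞} 8s(s-2)/((s-2)² + 25) = 8

Final answer: 8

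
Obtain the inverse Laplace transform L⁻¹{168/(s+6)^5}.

L⁻¹{n!/(s-a)^(n+1)} = t^n·e^(at) with n=4, a=-6. So L⁻¹{24/(s+6)^5} = t^4·e^(-6t), and L⁻¹{168/(s+6)^5} = (168/24)·t^4·e^(-6t) = 7·t^4·e^(-6t)

Final answer: 7·t^4·e^(-6t)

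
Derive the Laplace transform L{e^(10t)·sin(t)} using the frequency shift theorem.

Frequency shift: L{e^(at)f(t)} = F(s-a). L{e^(10t)·sin(t)} = 1/((s-10)² + 1)

Final answer: 1/((s-10)² + 1)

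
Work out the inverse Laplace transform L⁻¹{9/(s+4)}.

L⁻¹{1/(s-a)} = e^(at), so L⁻¹{1/(s+4)} = e^(-4t), and L⁻¹{9/(s+4)} = 9·e^(-4t)

Final answer: 9·e^(-4t)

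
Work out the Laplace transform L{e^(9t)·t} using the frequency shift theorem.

L{e^(at)·t^n} = n!/(s-a)^(n+1), so L{e^(9t)·t} = 1/(s-9)^2

Final answer: 1/(s-9)^2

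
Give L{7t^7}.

L{t^n} = n!/s^(n+1). So L{7t^7} = 7·7!/s^8 = 35280/s^8

Final answer: 35280/s^8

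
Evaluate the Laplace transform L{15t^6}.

L{15t^6} = 15 · L{t^6} = 15 · 720/s^7 = 10800/s^7

Final answer: 10800/s^7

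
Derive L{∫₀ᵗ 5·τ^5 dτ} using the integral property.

L{∫₀ᵗ f(τ)dτ} = F(s)/s with f(t) = 5t^5. F(s) = 600/s^6, so L{∫₀ᵗ 5·τ^5 dτ} = (600/s^6)/s = 600/s^7. (Check: ∫₀ᵗ 5·τ^5 dτ = 5t^6/6.)

Final answer: 600/s^7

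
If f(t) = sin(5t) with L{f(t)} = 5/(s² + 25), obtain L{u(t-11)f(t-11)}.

Time shift theorem: L{u(t-a)f(t-a)} = e^(-as)F(s). Here a=11, F(s) = 5/(s² + 25), so L{u(t-11)f(t-11)} = e^(-11s)·5/(s² + 25)

Final answer: e^(-11s)·5/(s² + 25)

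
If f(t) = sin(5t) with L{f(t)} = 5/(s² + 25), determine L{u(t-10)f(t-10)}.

Time shift theorem: L{u(t-a)f(t-a)} = e^(-as)F(s). Here a=10, F(s) = 5/(s² + 25), so L{u(t-10)f(t-10)} = e^(-10s)·5/(s² + 25)

Final answer: e^(-10s)·5/(s² + 25)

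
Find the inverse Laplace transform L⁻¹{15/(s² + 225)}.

L⁻¹{15/(s² + 225)} = sin(15t)

Final answer: sin(15t)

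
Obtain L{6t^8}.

L{t^n} = n!/s^(n+1). So L{6t^8} = 6·8!/s^9 = 241920/s^9

Final answer: 241920/s^9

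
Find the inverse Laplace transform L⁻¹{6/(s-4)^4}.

L⁻¹{n!/(s-a)^(n+1)} = t^n·e^(at), so L⁻¹{6/(s-4)^4} = t^3·e^(4t)

Final answer: t^3·e^(4t)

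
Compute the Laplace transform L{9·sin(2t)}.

L{sin(ωt)} = ω/(s² + ω²), so L{sin(2t)} = 2/(s² + 4). Then L{9·sin(2t)} = 9·2/(s² + 4) = 18/(s² + 4)

Final answer: 18/(s² + 4)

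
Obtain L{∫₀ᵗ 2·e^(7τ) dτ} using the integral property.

L{∫₀ᵗ f(τ)dτ} = F(s)/s with F(s) = 2/(s-7), so L{∫₀ᵗ 2·e^(7τ) dτ} = 2/(s(s-7))

Final answer: 2/(s(s-7))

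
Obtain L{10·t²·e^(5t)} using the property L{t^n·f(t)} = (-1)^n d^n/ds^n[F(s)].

L{e^(5t)} = 1/(s-5). d/ds[1/(s-5)] = -1/(s-5)². d²/ds²[1/(s-5)] = 2/(s-5)³. So L{t²·e^(5t)} = (-1)² · 2/(s-5)³ = 2/(s-5)³. Then L{10·t²·e^(5t)} = 10·2/(s-5)³ = 20/(s-5)³

Final answer: 20/(s-5)³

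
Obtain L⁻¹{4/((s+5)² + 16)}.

Form: b/((s-a)² + b²) → e^(at)sin(bt). With a=-5, b=4

Final answer: e^(-5t)·sin(4t)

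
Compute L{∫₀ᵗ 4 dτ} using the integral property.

L{∫₀ᵗ f(τ)dτ} = F(s)/s with f(t) = 4. F(s) = 4/s, so L{∫₀ᵗ 4 dτ} = (4/s)/s = 4/s². (Check: ∫₀ᵗ 4 dτ = 4t.)

Final answer: 4/s²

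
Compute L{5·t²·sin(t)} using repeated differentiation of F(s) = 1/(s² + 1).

F(s) = 1/(s² + 1). F'(s) = -2s/(s² + 1)². F''(s) = -2(1 - 3s²)/(s² + 1)³ = (6s² - 2)/(s² + 1)³. So L{t²·sin(t)} = (-1)² F''(s) = (6s² - 2)/(s² + 1)³. Then L{5·t²·sin(t)} = 5·(6s² - 2)/(s² + 1)³ = (30s² - 10)/(s² + 1)³

Final answer: (30s² - 10)/(s² + 1)³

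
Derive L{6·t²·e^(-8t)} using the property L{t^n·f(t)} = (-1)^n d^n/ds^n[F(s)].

L{e^(-8t)} = 1/(s+8). d/ds[1/(s+8)] = -1/(s+8)². d²/ds²[1/(s+8)] = 2/(s+8)³. So L{t²·e^(-8t)} = (-1)² · 2/(s+8)³ = 2/(s+8)³. Then L{6·t²·e^(-8t)} = 6·2/(s+8)³ = 12/(s+8)³

Final answer: 12/(s+8)³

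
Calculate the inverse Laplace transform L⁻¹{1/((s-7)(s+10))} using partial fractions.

Decompose: A/(s-7) + B/(s+10). A = 1/17, B = -1/17. f(t) = (e^(7t) - e^(-10t))/17

Final answer: (e^(7t) - e^(-10t))/17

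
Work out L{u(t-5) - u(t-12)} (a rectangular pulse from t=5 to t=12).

L{u(t-a)} = e^(-as)/s. L{u(t-5) - u(t-12)} = (e^(-5s) - e^(-12s))/s

Final answer: (e^(-5s) - e^(-12s))/s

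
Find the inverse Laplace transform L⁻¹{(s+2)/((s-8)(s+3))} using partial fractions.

Using partial fractions, f(t) = (10e^(8t) + e^(-3t))/11

Final answer: (10e^(8t) + e^(-3t))/11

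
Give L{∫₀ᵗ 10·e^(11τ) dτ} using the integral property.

L{∫₀ᵗ f(τ)dτ} = F(s)/s with F(s) = 10/(s-11), so L{∫₀ᵗ 10·e^(11τ) dτ} = 10/(s(s-11))

Final answer: 10/(s(s-11))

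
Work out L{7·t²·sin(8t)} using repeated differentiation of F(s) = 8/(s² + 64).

F(s) = 8/(s² + 64). F'(s) = -16s/(s² + 64)². F''(s) = -16(64 - 3s²)/(s² + 64)³ = (48s² - 1024)/(s² + 64)³. So L{t²·sin(8t)} = (-1)² F''(s) = (48s² - 1024)/(s² + 64)³. Then L{7·t²·sin(8t)} = 7·(48s² - 1024)/(s² + 64)³ = (336s² - 7168)/(s² + 64)³

Final answer: (336s² - 7168)/(s² + 64)³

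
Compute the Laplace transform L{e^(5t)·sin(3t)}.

L{e^(at)·sin(ωt)} = ω/((s-a)² + ω²), so L{e^(5t)·sin(3t)} = 3/((s-5)² + 9)

Final answer: 3/((s-5)² + 9)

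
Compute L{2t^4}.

L{t^n} = n!/s^(n+1). So L{2t^4} = 2·4!/s^5 = 48/s^5

Final answer: 48/s^5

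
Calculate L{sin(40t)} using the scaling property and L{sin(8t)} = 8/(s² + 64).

Using L{f(at)} = (1/a)F(s/a) with a=5: L{sin(40t)} = (1/5) · 8/((s/5)² + 64) = (1/5) · 8·25/(s² + 1600) = 40/(s² + 1600)

Final answer: 40/(s² + 1600)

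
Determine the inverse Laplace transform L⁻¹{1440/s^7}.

L⁻¹{n!/s^(n+1)} = t^n with n=6. So L⁻¹{720/s^7} = t^6, and L⁻¹{1440/s^7} = (1440/720)·t^6 = 2·t^6

Final answer: 2·t^6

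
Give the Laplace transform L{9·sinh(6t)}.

L{sinh(ωt)} = ω/(s² - ω²), so L{sinh(6t)} = 6/(s² - 36). Then L{9·sinh(6t)} = 9·6/(s² - 36) = 54/(s² - 36)

Final answer: 54/(s² - 36)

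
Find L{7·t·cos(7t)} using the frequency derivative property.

L{cos(7t)} = s/(s² + 49). Derivative: d/ds[s/(s² + 49)] = [(s² + 49) - s·2s]/(s² + 49)² = (49 - s²)/(s² + 49)². So L{t·cos(7t)} = -F'(s) = (s² - 49)/(s² + 49)². Then L{7·t·cos(7t)} = 7·(s² - 49)/(s² + 49)²

Final answer: 7·(s² - 49)/(s² + 49)²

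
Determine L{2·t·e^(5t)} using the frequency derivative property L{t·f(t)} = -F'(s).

L{e^(5t)} = 1/(s-5). By frequency derivative: L{t·e^(5t)} = -d/ds[1/(s-5)] = -(-1)/(s-5)² = 1/(s-5)². Then L{2·t·e^(5t)} = 2·1/(s-5)² = 2/(s-5)²

Final answer: 2/(s-5)²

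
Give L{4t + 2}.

L{4t + 2} = 4·L{t} + 2·L{1} = 4/s² + 2/s

Final answer: 4/s² + 2/s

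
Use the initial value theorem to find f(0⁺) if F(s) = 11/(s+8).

f(0⁺) = lim_{s→∞} s·11/(s+8) = lim_{s→∞} 11s/(s+8) = 11

Final answer: 11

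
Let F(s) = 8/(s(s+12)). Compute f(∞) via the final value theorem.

f(∞) = lim_{s→0} s·8/(s(s+12)) = lim_{s→0} 8/(s+12) = 8/12 = 2/3

Final answer: 2/3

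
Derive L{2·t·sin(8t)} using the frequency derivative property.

L{sin(8t)} = 8/(s² + 64). By L{t·f(t)} = -F'(s): -d/ds[8/(s² + 64)] = -(8)·(-2s)/(s² + 64)² = 16s/(s² + 64)². Then L{2·t·sin(8t)} = 2·16s/(s² + 64)² = 32s/(s² + 64)²

Final answer: 32s/(s² + 64)²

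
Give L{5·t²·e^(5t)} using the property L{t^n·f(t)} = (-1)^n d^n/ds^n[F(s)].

L{e^(5t)} = 1/(s-5). d/ds[1/(s-5)] = -1/(s-5)². d²/ds²[1/(s-5)] = 2/(s-5)³. So L{t²·e^(5t)} = (-1)² · 2/(s-5)³ = 2/(s-5)³. Then L{5·t²·e^(5t)} = 5·2/(s-5)³ = 10/(s-5)³

Final answer: 10/(s-5)³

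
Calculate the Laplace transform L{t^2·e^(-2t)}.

L{t^n·e^(at)} = n!/(s-a)^(n+1), so L{t^2·e^(-2t)} = 2/(s+2)^3

Final answer: 2/(s+2)^3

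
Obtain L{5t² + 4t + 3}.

L{5t² + 4t + 3} = 5·2/s³ + 4/s² + 3/s = 10/s³ + 4/s² + 3/s

Final answer: 10/s³ + 4/s² + 3/s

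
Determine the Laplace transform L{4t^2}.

L{4t^2} = 4 · L{t^2} = 4 · 2/s^3 = 8/s^3

Final answer: 8/s^3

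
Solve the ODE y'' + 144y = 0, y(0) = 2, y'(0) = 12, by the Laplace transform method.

L{y''} + 144L{y} = 0. s²Y - 2s - 12 + 144Y = 0. Y(s² + 144) = 2s + 12. Y = (2s + 12)/(s² + 144). Inverting: y(t) = 2cos(12t) + sin(12t)

Final answer: y(t) = 2cos(12t) + sin(12t)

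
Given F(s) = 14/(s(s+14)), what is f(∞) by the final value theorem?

f(∞) = lim_{s→0} s·14/(s(s+14)) = lim_{s→0} 14/(s+14) = 14/14 = 1

Final answer: 1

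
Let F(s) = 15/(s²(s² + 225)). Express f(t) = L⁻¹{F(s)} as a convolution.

15/(s²(s² + 225)) = (1/s²)·(15/(s² + 225)) = L{t}·L{sin(15t)}. So f(t) = t*(sin(15t)) = ∫₀ᵗ τ·sin(15(t-τ)) dτ

Final answer: ∫₀ᵗ τ·sin(15(t-τ)) dτ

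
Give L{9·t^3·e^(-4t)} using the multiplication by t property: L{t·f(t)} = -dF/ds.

Using L{t^n·e^(at)} = n!/(s-a)^(n+1), L{t^3·e^(-4t)} = 6/(s+4)^4, so L{9·t^3·e^(-4t)} = 9·6/(s+4)^4 = 54/(s+4)^4

Final answer: 54/(s+4)^4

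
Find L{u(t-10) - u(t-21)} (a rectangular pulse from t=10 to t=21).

L{u(t-a)} = e^(-as)/s. L{u(t-10) - u(t-21)} = (e^(-10s) - e^(-21s))/s

Final answer: (e^(-10s) - e^(-21s))/s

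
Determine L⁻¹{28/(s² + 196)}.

This is the form c·a/(s² + a²) with a = 14, c = 2. L⁻¹ = 2·sin(14t)

Final answer: 2·sin(14t)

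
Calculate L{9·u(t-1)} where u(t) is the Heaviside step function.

L{u(t-a)} = e^(-as)/s. Here a=1, so L{u(t-1)} = e^(-s)/s, and L{9·u(t-1)} = 9·e^(-s)/s

Final answer: 9·e^(-s)/s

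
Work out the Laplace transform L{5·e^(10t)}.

L{e^(at)} = 1/(s-a), so L{e^(10t)} = 1/(s-10). Then L{5·e^(10t)} = 5/(s-10)

Final answer: 5/(s-10)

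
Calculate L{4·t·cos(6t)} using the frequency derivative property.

L{cos(6t)} = s/(s² + 36). Derivative: d/ds[s/(s² + 36)] = [(s² + 36) - s·2s]/(s² + 36)² = (36 - s²)/(s² + 36)². So L{t·cos(6t)} = -F'(s) = (s² - 36)/(s² + 36)². Then L{4·t·cos(6t)} = 4·(s² - 36)/(s² + 36)²

Final answer: 4·(s² - 36)/(s² + 36)²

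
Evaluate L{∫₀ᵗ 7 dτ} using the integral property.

L{∫₀ᵗ f(τ)dτ} = F(s)/s with f(t) = 7. F(s) = 7/s, so L{∫₀ᵗ 7 dτ} = (7/s)/s = 7/s². (Check: ∫₀ᵗ 7 dτ = 7t.)

Final answer: 7/s²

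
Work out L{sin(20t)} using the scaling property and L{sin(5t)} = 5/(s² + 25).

Using L{f(at)} = (1/a)F(s/a) with a=4: L{sin(20t)} = (1/4) · 5/((s/4)² + 25) = (1/4) · 5·16/(s² + 400) = 20/(s² + 400)

Final answer: 20/(s² + 400)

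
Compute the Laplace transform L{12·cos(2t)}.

L{cos(ωt)} = s/(s² + ω²), so L{cos(2t)} = s/(s² + 4). Then L{12·cos(2t)} = 12·s/(s² + 4) = 12s/(s² + 4)

Final answer: 12s/(s² + 4)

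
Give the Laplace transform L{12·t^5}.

L{t^n} = n!/s^(n+1), so L{t^5} = 120/s^6. Then L{12·t^5} = 12·120/s^6 = 1440/s^6

Final answer: 1440/s^6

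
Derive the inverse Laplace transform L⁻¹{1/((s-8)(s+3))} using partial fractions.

Decompose: A/(s-8) + B/(s+3). A = 1/11, B = -1/11. f(t) = (e^(8t) - e^(-3t))/11

Final answer: (e^(8t) - e^(-3t))/11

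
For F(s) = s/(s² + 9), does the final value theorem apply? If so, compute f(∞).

The final value theorem requires all poles of sF(s) in the left half-plane. sF(s) = s²/(s² + 9) has poles at s = ±3i (imaginary axis). Theorem does NOT apply (oscillatory system).

Final answer: Not applicable (oscillatory)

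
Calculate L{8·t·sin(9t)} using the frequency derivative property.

L{sin(9t)} = 9/(s² + 81). By L{t·f(t)} = -F'(s): -d/ds[9/(s² + 81)] = -(9)·(-2s)/(s² + 81)² = 18s/(s² + 81)². Then L{8·t·sin(9t)} = 8·18s/(s² + 81)² = 144s/(s² + 81)²

Final answer: 144s/(s² + 81)²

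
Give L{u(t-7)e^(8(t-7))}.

u(t-a)f(t-a) with f(t)=e^(8t). L{e^(8t)} = 1/(s-8). By time shift: e^(-7s)/(s-8)

Final answer: e^(-7s)/(s-8)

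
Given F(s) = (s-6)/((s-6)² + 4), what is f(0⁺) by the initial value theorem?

f(0⁺) = lim_{s→∞} sF(s) = lim_{s→∞} s(s-6)/((s-6)² + 4) = 1

Final answer: 1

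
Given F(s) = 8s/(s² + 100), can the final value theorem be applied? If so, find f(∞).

The final value theorem requires all poles of sF(s) in the left half-plane. sF(s) = 8s²/(s² + 100) has poles at s = ±10i (imaginary axis). Theorem does NOT apply (oscillatory system).

Final answer: Not applicable (oscillatory)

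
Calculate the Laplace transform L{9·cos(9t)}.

L{cos(ωt)} = s/(s² + ω²), so L{cos(9t)} = s/(s² + 81). Then L{9·cos(9t)} = 9·s/(s² + 81) = 9s/(s² + 81)

Final answer: 9s/(s² + 81)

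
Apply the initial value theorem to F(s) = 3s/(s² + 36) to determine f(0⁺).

f(0⁺) = lim_{s→∞} s·3s/(s² + 36) = lim_{s→∞} 3s²/(s² + 36) = 3

Final answer: 3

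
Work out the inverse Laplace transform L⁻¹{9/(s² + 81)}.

L⁻¹{9/(s² + 81)} = sin(9t)

Final answer: sin(9t)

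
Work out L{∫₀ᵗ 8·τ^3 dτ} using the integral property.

L{∫₀ᵗ f(τ)dτ} = F(s)/s with f(t) = 8t^3. F(s) = 48/s^4, so L{∫₀ᵗ 8·τ^3 dτ} = (48/s^4)/s = 48/s^5. (Check: ∫₀ᵗ 8·τ^3 dτ = 8t^4/4.)

Final answer: 48/s^5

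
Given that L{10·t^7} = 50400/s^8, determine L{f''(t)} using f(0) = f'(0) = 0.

L{f''(t)} = s²F(s) - sf(0) - f'(0) = s²·50400/s^8 - 0 - 0 = 50400/s^6

Final answer: 50400/s^6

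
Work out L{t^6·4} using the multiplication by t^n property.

L{4} = 4/s. d^1/ds^1[1/s] = -1/s². d^2/ds^2[1/s] = 2/s^3. d^3/ds^3[1/s] = -6/s^4. d^4/ds^4[1/s] = 24/s^5. d^5/ds^5[1/s] = -120/s^6. d^6/ds^6[1/s] = 720/s^7. So L{t^6} = (-1)^{6}·720/s^7 = 720/s^7. Then L{t^6·4} = 4·720/s^7 = 2880/s^7

Final answer: 2880/s^7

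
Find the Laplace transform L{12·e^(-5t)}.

L{e^(at)} = 1/(s-a), so L{e^(-5t)} = 1/(s+5). Then L{12·e^(-5t)} = 12/(s+5)

Final answer: 12/(s+5)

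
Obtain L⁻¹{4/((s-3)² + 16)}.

Form: b/((s-a)² + b²) → e^(at)sin(bt). With a=3, b=4

Final answer: e^(3t)·sin(4t)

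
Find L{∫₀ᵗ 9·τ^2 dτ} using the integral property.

L{∫₀ᵗ f(τ)dτ} = F(s)/s with f(t) = 9t^2. F(s) = 18/s^3, so L{∫₀ᵗ 9·τ^2 dτ} = (18/s^3)/s = 18/s^4. (Check: ∫₀ᵗ 9·τ^2 dτ = 9t^3/3.)

Final answer: 18/s^4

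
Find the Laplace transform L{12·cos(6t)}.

L{cos(ωt)} = s/(s² + ω²), so L{cos(6t)} = s/(s² + 36). Then L{12·cos(6t)} = 12·s/(s² + 36) = 12s/(s² + 36)

Final answer: 12s/(s² + 36)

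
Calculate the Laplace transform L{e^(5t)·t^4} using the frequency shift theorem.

L{e^(at)·t^n} = n!/(s-a)^(n+1), so L{e^(5t)·t^4} = 24/(s-5)^5

Final answer: 24/(s-5)^5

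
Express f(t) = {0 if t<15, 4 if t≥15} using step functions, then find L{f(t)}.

f(t) = 4·u(t-15). L{u(t-15)} = e^(-15s)/s, so L{f(t)} = 4·e^(-15s)/s

Final answer: 4·e^(-15s)/s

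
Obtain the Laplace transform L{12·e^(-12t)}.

L{e^(at)} = 1/(s-a), so L{e^(-12t)} = 1/(s+12). Then L{12·e^(-12t)} = 12/(s+12)

Final answer: 12/(s+12)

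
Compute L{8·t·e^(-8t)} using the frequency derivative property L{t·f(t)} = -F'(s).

L{e^(-8t)} = 1/(s+8). By frequency derivative: L{t·e^(-8t)} = -d/ds[1/(s+8)] = -(-1)/(s+8)² = 1/(s+8)². Then L{8·t·e^(-8t)} = 8·1/(s+8)² = 8/(s+8)²

Final answer: 8/(s+8)²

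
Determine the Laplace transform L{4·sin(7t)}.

L{sin(ωt)} = ω/(s² + ω²), so L{sin(7t)} = 7/(s² + 49). Then L{4·sin(7t)} = 4·7/(s² + 49) = 28/(s² + 49)

Final answer: 28/(s² + 49)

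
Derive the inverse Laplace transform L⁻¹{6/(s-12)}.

L⁻¹{1/(s-a)} = e^(at), so L⁻¹{1/(s-12)} = e^(12t), and L⁻¹{6/(s-12)} = 6·e^(12t)

Final answer: 6·e^(12t)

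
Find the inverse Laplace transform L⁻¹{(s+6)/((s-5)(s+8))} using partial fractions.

Using partial fractions, f(t) = (11e^(5t) + 2e^(-8t))/13

Final answer: (11e^(5t) + 2e^(-8t))/13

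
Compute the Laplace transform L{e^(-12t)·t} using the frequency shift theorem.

L{e^(at)·t^n} = n!/(s-a)^(n+1), so L{e^(-12t)·t} = 1/(s+12)^2

Final answer: 1/(s+12)^2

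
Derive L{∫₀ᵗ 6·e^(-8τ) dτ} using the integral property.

L{∫₀ᵗ f(τ)dτ} = F(s)/s with F(s) = 6/(s+8), so L{∫₀ᵗ 6·e^(-8τ) dτ} = 6/(s(s+8))

Final answer: 6/(s(s+8))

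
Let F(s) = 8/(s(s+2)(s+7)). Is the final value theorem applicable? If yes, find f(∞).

Poles of sF(s) = 8/((s+2)(s+7)) are at s = -2 and s = -7, both in the left half-plane. Theorem applies. f(∞) = lim_{s→0} sF(s) = 8/(2·7) = 4/7

Final answer: 4/7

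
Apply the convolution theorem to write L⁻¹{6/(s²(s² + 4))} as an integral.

6/(s²(s² + 4)) = (1/s²)·(6/(s² + 4)) = L{t}·L{3·sin(2t)}. So f(t) = t*(3·sin(2t)) = ∫₀ᵗ 3τ·sin(2(t-τ)) dτ

Final answer: ∫₀ᵗ 3τ·sin(2(t-τ)) dτ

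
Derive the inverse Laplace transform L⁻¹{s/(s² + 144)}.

L⁻¹{s/(s² + 144)} = cos(12t)

Final answer: cos(12t)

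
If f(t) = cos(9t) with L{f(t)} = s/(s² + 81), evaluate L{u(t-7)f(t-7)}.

Time shift theorem: L{u(t-a)f(t-a)} = e^(-as)F(s). Here a=7, F(s) = s/(s² + 81), so L{u(t-7)f(t-7)} = e^(-7s)·s/(s² + 81)

Final answer: e^(-7s)·s/(s² + 81)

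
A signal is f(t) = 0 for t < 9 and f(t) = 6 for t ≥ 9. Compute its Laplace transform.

f(t) = 6·u(t-9). L{u(t-9)} = e^(-9s)/s, so L{f(t)} = 6·e^(-9s)/s

Final answer: 6·e^(-9s)/s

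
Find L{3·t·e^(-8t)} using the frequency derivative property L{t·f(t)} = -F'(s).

L{e^(-8t)} = 1/(s+8). By frequency derivative: L{t·e^(-8t)} = -d/ds[1/(s+8)] = -(-1)/(s+8)² = 1/(s+8)². Then L{3·t·e^(-8t)} = 3·1/(s+8)² = 3/(s+8)²

Final answer: 3/(s+8)²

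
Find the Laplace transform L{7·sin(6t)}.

L{sin(ωt)} = ω/(s² + ω²), so L{sin(6t)} = 6/(s² + 36). Then L{7·sin(6t)} = 7·6/(s² + 36) = 42/(s² + 36)

Final answer: 42/(s² + 36)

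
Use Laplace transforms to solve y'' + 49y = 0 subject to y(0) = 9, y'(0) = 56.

L{y''} + 49L{y} = 0. s²Y - 9s - 56 + 49Y = 0. Y(s² + 49) = 9s + 56. Y = (9s + 56)/(s² + 49). Inverting: y(t) = 9cos(7t) + 8sin(7t)

Final answer: y(t) = 9cos(7t) + 8sin(7t)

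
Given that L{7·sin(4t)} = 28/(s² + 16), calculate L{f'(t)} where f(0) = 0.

L{f'(t)} = s·F(s) - f(0) = s·28/(s² + 16) - 0 = 28s/(s² + 16)

Final answer: 28s/(s² + 16)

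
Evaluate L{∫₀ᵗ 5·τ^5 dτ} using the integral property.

L{∫₀ᵗ f(τ)dτ} = F(s)/s with f(t) = 5t^5. F(s) = 600/s^6, so L{∫₀ᵗ 5·τ^5 dτ} = (600/s^6)/s = 600/s^7. (Check: ∫₀ᵗ 5·τ^5 dτ = 5t^6/6.)

Final answer: 600/s^7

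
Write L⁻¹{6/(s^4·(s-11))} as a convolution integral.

6/(s^4·(s-11)) = (6/s^4)·(1/(s-11)) = L{t^3}·L{e^(11t)}. So f(t) = t^3*e^(11t) = ∫₀ᵗ τ^3·e^(11(t-τ)) dτ

Final answer: ∫₀ᵗ τ^3·e^(11(t-τ)) dτ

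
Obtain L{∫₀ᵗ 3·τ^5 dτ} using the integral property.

L{∫₀ᵗ f(τ)dτ} = F(s)/s with f(t) = 3t^5. F(s) = 360/s^6, so L{∫₀ᵗ 3·τ^5 dτ} = (360/s^6)/s = 360/s^7. (Check: ∫₀ᵗ 3·τ^5 dτ = 3t^6/6.)

Final answer: 360/s^7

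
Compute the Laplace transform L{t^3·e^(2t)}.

L{t^n·e^(at)} = n!/(s-a)^(n+1), so L{t^3·e^(2t)} = 6/(s-2)^4

Final answer: 6/(s-2)^4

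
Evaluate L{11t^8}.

L{t^n} = n!/s^(n+1). So L{11t^8} = 11·8!/s^9 = 443520/s^9

Final answer: 443520/s^9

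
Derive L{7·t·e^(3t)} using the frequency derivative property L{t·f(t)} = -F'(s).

L{e^(3t)} = 1/(s-3). By frequency derivative: L{t·e^(3t)} = -d/ds[1/(s-3)] = -(-1)/(s-3)² = 1/(s-3)². Then L{7·t·e^(3t)} = 7·1/(s-3)² = 7/(s-3)²

Final answer: 7/(s-3)²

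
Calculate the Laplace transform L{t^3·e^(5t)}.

L{t^n·e^(at)} = n!/(s-a)^(n+1), so L{t^3·e^(5t)} = 6/(s-5)^4

Final answer: 6/(s-5)^4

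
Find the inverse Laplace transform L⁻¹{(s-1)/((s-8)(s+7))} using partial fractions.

Using partial fractions, f(t) = (7e^(8t) + 8e^(-7t))/15

Final answer: (7e^(8t) + 8e^(-7t))/15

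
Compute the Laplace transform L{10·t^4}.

L{t^n} = n!/s^(n+1), so L{t^4} = 24/s^5. Then L{10·t^4} = 10·24/s^5 = 240/s^5

Final answer: 240/s^5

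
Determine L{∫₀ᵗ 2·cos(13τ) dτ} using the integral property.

L{∫₀ᵗ f(τ)dτ} = F(s)/s with F(s) = 2s/(s² + 169), so the result is (2s/(s² + 169))/s = 2/(s² + 169)

Final answer: 2/(s² + 169)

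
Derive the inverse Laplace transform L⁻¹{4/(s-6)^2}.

L⁻¹{n!/(s-a)^(n+1)} = t^n·e^(at) with n=1, a=6. So L⁻¹{1/(s-6)^2} = t·e^(6t), and L⁻¹{4/(s-6)^2} = (4/1)·t·e^(6t) = 4·t·e^(6t)

Final answer: 4·t·e^(6t)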